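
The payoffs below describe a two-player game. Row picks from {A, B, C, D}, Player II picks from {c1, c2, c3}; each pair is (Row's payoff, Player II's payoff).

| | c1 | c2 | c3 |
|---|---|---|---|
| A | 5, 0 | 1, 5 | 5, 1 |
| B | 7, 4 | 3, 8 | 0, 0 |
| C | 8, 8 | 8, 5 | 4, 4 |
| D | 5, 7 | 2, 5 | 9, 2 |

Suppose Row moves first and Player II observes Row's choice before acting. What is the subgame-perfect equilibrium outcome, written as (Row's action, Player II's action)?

Player II best-responds to each possible Row move:
- A → Player II plays c2 (best of 0, 5, 1); Row gets 1.
- B → Player II plays c2 (best of 4, 8, 0); Row gets 3.
- C → Player II plays c1 (best of 8, 5, 4); Row gets 8.
- D → Player II plays c1 (best of 7, 5, 2); Row gets 5.
Row's induced payoffs are 1, 3, 8, 5, so Row commits to C. Subgame-perfect outcome: (C, c1) with payoffs (8, 8).

(C, c1)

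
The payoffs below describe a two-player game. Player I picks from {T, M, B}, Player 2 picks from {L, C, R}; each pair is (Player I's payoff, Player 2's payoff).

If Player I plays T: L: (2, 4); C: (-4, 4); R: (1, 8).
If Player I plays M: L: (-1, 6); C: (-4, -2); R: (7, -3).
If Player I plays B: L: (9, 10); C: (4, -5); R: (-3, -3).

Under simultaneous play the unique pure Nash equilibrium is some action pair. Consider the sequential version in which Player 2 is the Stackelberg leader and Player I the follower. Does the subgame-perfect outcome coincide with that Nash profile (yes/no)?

yes

Backward induction with Player 2 moving first.
- L → Player I plays B (best of 2, -1, 9); Player 2 gets 10.
- C → Player I plays B (best of -4, -4, 4); Player 2 gets -5.
- R → Player I plays M (best of 1, 7, -3); Player 2 gets -3.
Among 10, -5, -3, the best is 10 at L. Subgame-perfect outcome: (B, L) with payoffs (9, 10).
Now find the simultaneous Nash equilibrium.
Player I's best replies: L→B; C→B; R→M.
Player 2's best replies: T→R; M→L; B→L.
The unique mutual best reply is (B, L), giving (9, 10).
Sequential outcome (B, L) coincides with the Nash profile (B, L).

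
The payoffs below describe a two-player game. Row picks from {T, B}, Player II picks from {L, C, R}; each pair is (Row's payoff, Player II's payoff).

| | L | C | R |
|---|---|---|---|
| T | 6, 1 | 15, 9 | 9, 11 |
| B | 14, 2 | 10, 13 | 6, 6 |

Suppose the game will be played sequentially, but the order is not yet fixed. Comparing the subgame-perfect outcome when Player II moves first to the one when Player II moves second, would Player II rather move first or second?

If Row leads: Player II's best replies are T→R, B→C; Row's induced payoffs 9, 10; outcome (B, C), payoffs (10, 13).
If Player II leads: Row's best replies are L→B, C→T, R→T; Player II's induced payoffs 2, 9, 11; outcome (T, R), payoffs (9, 11).
Player II gets 11 moving first and 13 moving second, so Player II prefers to move second.

second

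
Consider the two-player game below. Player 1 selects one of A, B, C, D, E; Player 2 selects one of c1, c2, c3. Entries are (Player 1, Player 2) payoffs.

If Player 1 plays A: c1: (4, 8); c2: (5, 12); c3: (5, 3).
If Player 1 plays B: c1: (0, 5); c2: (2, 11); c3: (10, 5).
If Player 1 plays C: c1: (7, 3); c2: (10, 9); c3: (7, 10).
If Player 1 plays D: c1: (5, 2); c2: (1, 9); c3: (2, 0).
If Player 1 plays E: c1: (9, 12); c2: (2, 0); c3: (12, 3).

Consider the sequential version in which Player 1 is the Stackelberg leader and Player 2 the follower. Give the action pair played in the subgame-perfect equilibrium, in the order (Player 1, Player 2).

(E, c1)

Backward induction with Player 1 moving first.
- A → Player 2 plays c2 (best of 8, 12, 3); Player 1 gets 5.
- B → Player 2 plays c2 (best of 5, 11, 5); Player 1 gets 2.
- C → Player 2 plays c3 (best of 3, 9, 10); Player 1 gets 7.
- D → Player 2 plays c2 (best of 2, 9, 0); Player 1 gets 1.
- E → Player 2 plays c1 (best of 12, 0, 3); Player 1 gets 9.
Player 1's induced payoffs are 5, 2, 7, 1, 9, so Player 1 commits to E. Subgame-perfect outcome: (E, c1) with payoffs (9, 12).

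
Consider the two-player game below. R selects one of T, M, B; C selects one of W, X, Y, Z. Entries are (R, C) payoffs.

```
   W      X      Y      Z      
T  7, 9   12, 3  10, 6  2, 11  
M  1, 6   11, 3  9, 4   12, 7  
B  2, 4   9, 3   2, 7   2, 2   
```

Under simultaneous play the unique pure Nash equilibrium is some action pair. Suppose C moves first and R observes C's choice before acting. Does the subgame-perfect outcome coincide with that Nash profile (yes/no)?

no

Solve by backward induction (C leads).
- W: R compares 7, 1, 2 and picks T; C would get 9.
- X: R compares 12, 11, 9 and picks T; C would get 3.
- Y: R compares 10, 9, 2 and picks T; C would get 6.
- Z: R compares 2, 12, 2 and picks M; C would get 7.
C's induced payoffs are 9, 3, 6, 7, so C commits to W. Subgame-perfect outcome: (T, W) with payoffs (7, 9).
Under simultaneous play:
R's best replies: W→T; X→T; Y→T; Z→M.
C's best replies: T→Z; M→Z; B→Y.
Only (M, Z) has each player best-responding; Nash payoffs (12, 7).
Sequential outcome (T, W) differs from the Nash profile (M, Z).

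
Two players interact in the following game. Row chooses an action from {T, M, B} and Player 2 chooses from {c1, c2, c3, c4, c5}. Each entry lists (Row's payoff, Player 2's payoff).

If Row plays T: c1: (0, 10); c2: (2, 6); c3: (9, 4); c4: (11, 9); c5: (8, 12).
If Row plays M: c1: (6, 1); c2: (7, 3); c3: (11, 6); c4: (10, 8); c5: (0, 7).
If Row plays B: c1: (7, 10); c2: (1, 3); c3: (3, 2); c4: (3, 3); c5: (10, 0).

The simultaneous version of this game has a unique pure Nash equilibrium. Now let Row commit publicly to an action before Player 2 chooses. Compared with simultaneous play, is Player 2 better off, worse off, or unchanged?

Backward induction with Row moving first.
- T: Player 2 compares 10, 6, 4, 9, 12 and picks c5; Row would get 8.
- M: Player 2 compares 1, 3, 6, 8, 7 and picks c4; Row would get 10.
- B: Player 2 compares 10, 3, 2, 3, 0 and picks c1; Row would get 7.
Maximizing over 8, 10, 7, Row chooses M. Subgame-perfect outcome: (M, c4) with payoffs (10, 8).
Now find the simultaneous Nash equilibrium.
Row's best replies: c1→B; c2→M; c3→M; c4→T; c5→B.
Player 2's best replies: T→c5; M→c4; B→c1.
The unique mutual best reply is (B, c1), giving (7, 10).
Player 2 earns 8 sequentially versus 10 at the Nash outcome: worse off.

worse off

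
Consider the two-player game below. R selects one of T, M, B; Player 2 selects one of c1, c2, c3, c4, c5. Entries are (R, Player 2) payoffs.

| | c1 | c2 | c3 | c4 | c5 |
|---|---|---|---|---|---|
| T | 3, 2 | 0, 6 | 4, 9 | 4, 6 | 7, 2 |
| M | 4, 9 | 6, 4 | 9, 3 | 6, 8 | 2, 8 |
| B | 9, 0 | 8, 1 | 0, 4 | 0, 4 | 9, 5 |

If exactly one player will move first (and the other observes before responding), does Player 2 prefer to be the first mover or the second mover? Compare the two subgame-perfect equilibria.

first

If R leads: Player 2's best replies are T→c3, M→c1, B→c5; R's induced payoffs 4, 4, 9; outcome (B, c5), payoffs (9, 5).
If Player 2 leads: R's best replies are c1→B, c2→B, c3→M, c4→M, c5→B; Player 2's induced payoffs 0, 1, 3, 8, 5; outcome (M, c4), payoffs (6, 8).
Player 2 gets 8 moving first and 5 moving second, so Player 2 prefers to move first.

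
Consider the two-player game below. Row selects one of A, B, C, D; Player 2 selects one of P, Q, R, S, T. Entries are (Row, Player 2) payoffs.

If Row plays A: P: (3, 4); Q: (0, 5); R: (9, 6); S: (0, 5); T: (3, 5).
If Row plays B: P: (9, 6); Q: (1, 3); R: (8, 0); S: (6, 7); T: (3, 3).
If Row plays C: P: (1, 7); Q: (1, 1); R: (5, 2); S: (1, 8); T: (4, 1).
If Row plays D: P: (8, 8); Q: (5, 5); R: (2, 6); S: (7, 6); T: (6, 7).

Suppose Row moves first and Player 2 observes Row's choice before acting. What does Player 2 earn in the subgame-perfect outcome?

6

Solve by backward induction (Row leads).
- A: BR = R, leader payoff 9.
- B: BR = S, leader payoff 6.
- C: BR = S, leader payoff 1.
- D: BR = P, leader payoff 8.
Maximizing over 9, 6, 1, 8, Row chooses A. Subgame-perfect outcome: (A, R) with payoffs (9, 6).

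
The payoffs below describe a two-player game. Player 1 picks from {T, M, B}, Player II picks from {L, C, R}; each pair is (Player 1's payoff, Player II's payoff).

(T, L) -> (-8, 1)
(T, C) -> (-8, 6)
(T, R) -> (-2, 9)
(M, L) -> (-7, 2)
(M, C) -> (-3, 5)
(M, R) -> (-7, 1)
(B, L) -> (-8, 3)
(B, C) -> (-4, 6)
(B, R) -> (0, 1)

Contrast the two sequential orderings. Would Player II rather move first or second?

second

If Player 1 leads: Player II's best replies are T→R, M→C, B→C; Player 1's induced payoffs -2, -3, -4; outcome (T, R), payoffs (-2, 9).
If Player II leads: Player 1's best replies are L→M, C→M, R→B; Player II's induced payoffs 2, 5, 1; outcome (M, C), payoffs (-3, 5).
Player II gets 5 moving first and 9 moving second, so Player II prefers to move second.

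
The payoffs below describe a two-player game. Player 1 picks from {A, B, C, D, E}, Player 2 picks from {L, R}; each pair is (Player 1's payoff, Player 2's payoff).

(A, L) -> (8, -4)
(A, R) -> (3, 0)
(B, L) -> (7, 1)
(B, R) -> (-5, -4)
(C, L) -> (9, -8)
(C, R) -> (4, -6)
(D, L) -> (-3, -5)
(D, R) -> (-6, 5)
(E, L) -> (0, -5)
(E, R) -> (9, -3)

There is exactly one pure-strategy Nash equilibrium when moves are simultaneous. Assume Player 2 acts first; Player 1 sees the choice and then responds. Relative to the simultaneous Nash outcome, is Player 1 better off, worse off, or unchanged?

unchanged

Work backward from Player 1's decision.
- L → Player 1 plays C (best of 8, 7, 9, -3, 0); Player 2 gets -8.
- R → Player 1 plays E (best of 3, -5, 4, -6, 9); Player 2 gets -3.
Maximizing over -8, -3, Player 2 chooses R. Subgame-perfect outcome: (E, R) with payoffs (9, -3).
For the simultaneous game, intersect best replies.
Player 1's best replies: L→C; R→E.
Player 2's best replies: A→R; B→L; C→R; D→R; E→R.
Only (E, R) has each player best-responding; Nash payoffs (9, -3).
Player 1 earns 9 sequentially versus 9 at the Nash outcome: unchanged.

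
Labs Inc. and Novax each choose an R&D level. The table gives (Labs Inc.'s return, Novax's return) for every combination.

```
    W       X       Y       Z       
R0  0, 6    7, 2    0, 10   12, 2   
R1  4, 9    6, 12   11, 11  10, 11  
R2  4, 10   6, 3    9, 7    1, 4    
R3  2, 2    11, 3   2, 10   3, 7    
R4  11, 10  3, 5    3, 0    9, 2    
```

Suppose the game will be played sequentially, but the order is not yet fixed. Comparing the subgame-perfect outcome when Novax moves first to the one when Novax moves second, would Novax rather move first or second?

first

If Labs Inc. leads: Novax's best replies are R0→Y, R1→X, R2→W, R3→Y, R4→W; Labs Inc.'s induced payoffs 0, 6, 4, 2, 11; outcome (R4, W), payoffs (11, 10).
If Novax leads: Labs Inc.'s best replies are W→R4, X→R3, Y→R1, Z→R0; Novax's induced payoffs 10, 3, 11, 2; outcome (R1, Y), payoffs (11, 11).
Novax gets 11 moving first and 10 moving second, so Novax prefers to move first.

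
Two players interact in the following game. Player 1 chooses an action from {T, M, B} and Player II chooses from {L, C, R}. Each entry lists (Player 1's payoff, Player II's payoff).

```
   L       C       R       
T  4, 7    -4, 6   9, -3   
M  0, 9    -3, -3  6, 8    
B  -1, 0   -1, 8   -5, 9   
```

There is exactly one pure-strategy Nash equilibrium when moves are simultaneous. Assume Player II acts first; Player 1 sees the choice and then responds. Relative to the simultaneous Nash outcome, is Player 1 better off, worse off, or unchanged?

worse off

Backward induction with Player II moving first.
- L: BR = T, leader payoff 7.
- C: BR = B, leader payoff 8.
- R: BR = T, leader payoff -3.
Maximizing over 7, 8, -3, Player II chooses C. Subgame-perfect outcome: (B, C) with payoffs (-1, 8).
Under simultaneous play:
Player 1's best replies: L→T; C→B; R→T.
Player II's best replies: T→L; M→L; B→R.
Only (T, L) has each player best-responding; Nash payoffs (4, 7).
Player 1 earns -1 sequentially versus 4 at the Nash outcome: worse off.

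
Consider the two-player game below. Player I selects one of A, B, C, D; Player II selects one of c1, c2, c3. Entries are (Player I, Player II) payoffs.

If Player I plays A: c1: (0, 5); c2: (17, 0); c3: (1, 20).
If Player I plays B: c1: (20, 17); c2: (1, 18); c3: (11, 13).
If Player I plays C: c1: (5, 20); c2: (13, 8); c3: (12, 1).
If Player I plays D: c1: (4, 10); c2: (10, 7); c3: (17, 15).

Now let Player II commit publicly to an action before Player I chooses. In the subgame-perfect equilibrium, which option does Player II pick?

c1

Work backward from Player I's decision.
- c1 → Player I plays B (best of 0, 20, 5, 4); Player II gets 17.
- c2 → Player I plays A (best of 17, 1, 13, 10); Player II gets 0.
- c3 → Player I plays D (best of 1, 11, 12, 17); Player II gets 15.
Player II's induced payoffs are 17, 0, 15, so Player II commits to c1. Subgame-perfect outcome: (B, c1) with payoffs (20, 17).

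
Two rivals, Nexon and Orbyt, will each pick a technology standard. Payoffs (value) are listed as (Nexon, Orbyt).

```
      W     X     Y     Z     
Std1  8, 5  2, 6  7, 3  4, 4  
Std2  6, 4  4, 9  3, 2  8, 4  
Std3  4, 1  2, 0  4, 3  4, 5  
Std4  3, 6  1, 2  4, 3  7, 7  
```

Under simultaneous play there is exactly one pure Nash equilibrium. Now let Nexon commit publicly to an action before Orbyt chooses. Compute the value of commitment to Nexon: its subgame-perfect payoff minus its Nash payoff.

Solve by backward induction (Nexon leads).
- Std1 → Orbyt plays X (best of 5, 6, 3, 4); Nexon gets 2.
- Std2 → Orbyt plays X (best of 4, 9, 2, 4); Nexon gets 4.
- Std3 → Orbyt plays Z (best of 1, 0, 3, 5); Nexon gets 4.
- Std4 → Orbyt plays Z (best of 6, 2, 3, 7); Nexon gets 7.
Maximizing over 2, 4, 4, 7, Nexon chooses Std4. Subgame-perfect outcome: (Std4, Z) with payoffs (7, 7).
Under simultaneous play:
Nexon's best replies: W→Std1; X→Std2; Y→Std1; Z→Std2.
Orbyt's best replies: Std1→X; Std2→X; Std3→Z; Std4→Z.
Only (Std2, X) has each player best-responding; Nash payoffs (4, 9).
Nexon's commitment gain: 7 − 4 = 3.

3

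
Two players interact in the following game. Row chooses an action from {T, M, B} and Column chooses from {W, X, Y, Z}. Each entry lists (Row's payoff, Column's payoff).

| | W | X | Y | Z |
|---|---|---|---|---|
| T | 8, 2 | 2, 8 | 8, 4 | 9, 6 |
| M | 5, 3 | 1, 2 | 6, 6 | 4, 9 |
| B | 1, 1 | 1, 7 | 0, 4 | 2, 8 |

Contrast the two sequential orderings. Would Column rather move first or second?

If Row leads: Column's best replies are T→X, M→Z, B→Z; Row's induced payoffs 2, 4, 2; outcome (M, Z), payoffs (4, 9).
If Column leads: Row's best replies are W→T, X→T, Y→T, Z→T; Column's induced payoffs 2, 8, 4, 6; outcome (T, X), payoffs (2, 8).
Column gets 8 moving first and 9 moving second, so Column prefers to move second.

second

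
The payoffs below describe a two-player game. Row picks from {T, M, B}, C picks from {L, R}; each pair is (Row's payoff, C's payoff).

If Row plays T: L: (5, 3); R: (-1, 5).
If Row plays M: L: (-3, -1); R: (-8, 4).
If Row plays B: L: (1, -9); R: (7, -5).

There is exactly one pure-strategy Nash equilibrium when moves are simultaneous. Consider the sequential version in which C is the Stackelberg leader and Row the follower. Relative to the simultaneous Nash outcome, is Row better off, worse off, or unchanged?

worse off

Solve by backward induction (C leads).
- L: BR = T, leader payoff 3.
- R: BR = B, leader payoff -5.
Maximizing over 3, -5, C chooses L. Subgame-perfect outcome: (T, L) with payoffs (5, 3).
For the simultaneous game, intersect best replies.
Row's best replies: L→T; R→B.
C's best replies: T→R; M→R; B→R.
Only (B, R) has each player best-responding; Nash payoffs (7, -5).
Row earns 5 sequentially versus 7 at the Nash outcome: worse off.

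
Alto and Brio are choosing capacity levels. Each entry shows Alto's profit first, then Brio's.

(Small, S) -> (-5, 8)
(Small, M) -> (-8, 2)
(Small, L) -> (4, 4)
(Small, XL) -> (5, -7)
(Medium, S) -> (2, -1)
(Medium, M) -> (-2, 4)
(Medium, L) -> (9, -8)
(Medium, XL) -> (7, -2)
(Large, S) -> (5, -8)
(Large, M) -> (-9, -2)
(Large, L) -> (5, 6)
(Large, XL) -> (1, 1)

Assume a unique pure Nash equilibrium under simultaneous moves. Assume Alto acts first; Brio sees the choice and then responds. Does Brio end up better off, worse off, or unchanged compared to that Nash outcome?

Solve by backward induction (Alto leads).
- Small: BR = S, leader payoff -5.
- Medium: BR = M, leader payoff -2.
- Large: BR = L, leader payoff 5.
Among -5, -2, 5, the best is 5 at Large. Subgame-perfect outcome: (Large, L) with payoffs (5, 6).
Under simultaneous play:
Alto's best replies: S→Large; M→Medium; L→Medium; XL→Medium.
Brio's best replies: Small→S; Medium→M; Large→L.
Only (Medium, M) has each player best-responding; Nash payoffs (-2, 4).
Brio earns 6 sequentially versus 4 at the Nash outcome: better off.

better off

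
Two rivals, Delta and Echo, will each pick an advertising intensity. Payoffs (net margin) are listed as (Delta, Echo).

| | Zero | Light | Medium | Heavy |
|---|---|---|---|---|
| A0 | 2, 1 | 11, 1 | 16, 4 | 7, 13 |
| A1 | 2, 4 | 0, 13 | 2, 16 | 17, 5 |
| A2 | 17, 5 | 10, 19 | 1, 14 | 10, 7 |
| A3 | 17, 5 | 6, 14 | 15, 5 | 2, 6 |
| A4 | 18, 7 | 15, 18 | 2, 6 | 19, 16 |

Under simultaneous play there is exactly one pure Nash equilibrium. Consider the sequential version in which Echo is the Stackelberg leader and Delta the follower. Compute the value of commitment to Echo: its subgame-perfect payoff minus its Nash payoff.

Work backward from Delta's decision.
- Zero: Delta compares 2, 2, 17, 17, 18 and picks A4; Echo would get 7.
- Light: Delta compares 11, 0, 10, 6, 15 and picks A4; Echo would get 18.
- Medium: Delta compares 16, 2, 1, 15, 2 and picks A0; Echo would get 4.
- Heavy: Delta compares 7, 17, 10, 2, 19 and picks A4; Echo would get 16.
Among 7, 18, 4, 16, the best is 18 at Light. Subgame-perfect outcome: (A4, Light) with payoffs (15, 18).
Now find the simultaneous Nash equilibrium.
Delta's best replies: Zero→A4; Light→A4; Medium→A0; Heavy→A4.
Echo's best replies: A0→Heavy; A1→Medium; A2→Light; A3→Light; A4→Light.
Only (A4, Light) has each player best-responding; Nash payoffs (15, 18).
Echo's commitment gain: 18 − 18 = 0.

0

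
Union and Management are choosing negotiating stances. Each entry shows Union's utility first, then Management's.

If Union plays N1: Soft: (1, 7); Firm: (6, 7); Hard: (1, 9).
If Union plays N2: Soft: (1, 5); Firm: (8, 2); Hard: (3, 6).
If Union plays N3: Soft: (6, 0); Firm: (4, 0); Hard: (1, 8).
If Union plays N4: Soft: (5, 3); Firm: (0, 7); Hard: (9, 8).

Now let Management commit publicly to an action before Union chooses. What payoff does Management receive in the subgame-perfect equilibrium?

Union best-responds to each possible Management move:
- Soft: Union compares 1, 1, 6, 5 and picks N3; Management would get 0.
- Firm: Union compares 6, 8, 4, 0 and picks N2; Management would get 2.
- Hard: Union compares 1, 3, 1, 9 and picks N4; Management would get 8.
Management's induced payoffs are 0, 2, 8, so Management commits to Hard. Subgame-perfect outcome: (N4, Hard) with payoffs (9, 8).

8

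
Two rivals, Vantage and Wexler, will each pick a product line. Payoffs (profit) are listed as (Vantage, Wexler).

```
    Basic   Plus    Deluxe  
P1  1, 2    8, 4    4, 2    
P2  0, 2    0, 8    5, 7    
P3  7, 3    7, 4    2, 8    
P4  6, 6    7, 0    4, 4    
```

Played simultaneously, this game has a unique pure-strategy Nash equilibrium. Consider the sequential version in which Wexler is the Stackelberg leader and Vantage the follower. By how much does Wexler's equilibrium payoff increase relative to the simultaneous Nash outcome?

3

Vantage best-responds to each possible Wexler move:
- Basic: BR = P3, leader payoff 3.
- Plus: BR = P1, leader payoff 4.
- Deluxe: BR = P2, leader payoff 7.
Wexler's induced payoffs are 3, 4, 7, so Wexler commits to Deluxe. Subgame-perfect outcome: (P2, Deluxe) with payoffs (5, 7).
Under simultaneous play:
Vantage's best replies: Basic→P3; Plus→P1; Deluxe→P2.
Wexler's best replies: P1→Plus; P2→Plus; P3→Deluxe; P4→Basic.
The unique mutual best reply is (P1, Plus), giving (8, 4).
Wexler's commitment gain: 7 − 4 = 3.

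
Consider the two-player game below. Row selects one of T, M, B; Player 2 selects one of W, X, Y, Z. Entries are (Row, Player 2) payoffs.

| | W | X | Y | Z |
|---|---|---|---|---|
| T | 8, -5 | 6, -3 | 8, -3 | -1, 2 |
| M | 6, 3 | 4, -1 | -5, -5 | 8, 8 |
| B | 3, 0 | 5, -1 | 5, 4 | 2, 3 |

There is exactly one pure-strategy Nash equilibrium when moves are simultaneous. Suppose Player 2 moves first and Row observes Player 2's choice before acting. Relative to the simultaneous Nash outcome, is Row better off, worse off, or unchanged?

unchanged

Work backward from Row's decision.
- W: Row compares 8, 6, 3 and picks T; Player 2 would get -5.
- X: Row compares 6, 4, 5 and picks T; Player 2 would get -3.
- Y: Row compares 8, -5, 5 and picks T; Player 2 would get -3.
- Z: Row compares -1, 8, 2 and picks M; Player 2 would get 8.
Maximizing over -5, -3, -3, 8, Player 2 chooses Z. Subgame-perfect outcome: (M, Z) with payoffs (8, 8).
For the simultaneous game, intersect best replies.
Row's best replies: W→T; X→T; Y→T; Z→M.
Player 2's best replies: T→Z; M→Z; B→Y.
The unique mutual best reply is (M, Z), giving (8, 8).
Row earns 8 sequentially versus 8 at the Nash outcome: unchanged.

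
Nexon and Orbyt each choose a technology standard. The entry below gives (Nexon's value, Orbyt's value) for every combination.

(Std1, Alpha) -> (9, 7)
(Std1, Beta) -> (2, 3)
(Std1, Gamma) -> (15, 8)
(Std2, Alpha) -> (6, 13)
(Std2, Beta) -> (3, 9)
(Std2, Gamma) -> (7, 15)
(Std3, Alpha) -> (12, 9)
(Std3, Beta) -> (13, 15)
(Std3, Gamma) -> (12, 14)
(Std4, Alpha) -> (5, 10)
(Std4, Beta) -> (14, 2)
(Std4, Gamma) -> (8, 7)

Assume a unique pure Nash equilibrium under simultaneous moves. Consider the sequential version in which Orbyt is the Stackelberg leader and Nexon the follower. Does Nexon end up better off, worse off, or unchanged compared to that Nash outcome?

Backward induction with Orbyt moving first.
- Alpha → Nexon plays Std3 (best of 9, 6, 12, 5); Orbyt gets 9.
- Beta → Nexon plays Std4 (best of 2, 3, 13, 14); Orbyt gets 2.
- Gamma → Nexon plays Std1 (best of 15, 7, 12, 8); Orbyt gets 8.
Maximizing over 9, 2, 8, Orbyt chooses Alpha. Subgame-perfect outcome: (Std3, Alpha) with payoffs (12, 9).
For the simultaneous game, intersect best replies.
Nexon's best replies: Alpha→Std3; Beta→Std4; Gamma→Std1.
Orbyt's best replies: Std1→Gamma; Std2→Gamma; Std3→Beta; Std4→Alpha.
Only (Std1, Gamma) has each player best-responding; Nash payoffs (15, 8).
Nexon earns 12 sequentially versus 15 at the Nash outcome: worse off.

worse off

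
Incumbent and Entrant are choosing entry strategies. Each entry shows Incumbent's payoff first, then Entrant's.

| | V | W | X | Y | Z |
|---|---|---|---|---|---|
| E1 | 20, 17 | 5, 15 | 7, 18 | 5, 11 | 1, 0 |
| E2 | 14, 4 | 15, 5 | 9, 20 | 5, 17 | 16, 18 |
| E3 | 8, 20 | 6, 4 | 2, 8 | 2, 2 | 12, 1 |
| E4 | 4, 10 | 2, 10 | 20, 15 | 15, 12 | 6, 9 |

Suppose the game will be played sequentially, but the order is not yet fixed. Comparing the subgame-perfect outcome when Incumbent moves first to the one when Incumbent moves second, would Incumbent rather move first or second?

first

If Incumbent leads: Entrant's best replies are E1→X, E2→X, E3→V, E4→X; Incumbent's induced payoffs 7, 9, 8, 20; outcome (E4, X), payoffs (20, 15).
If Entrant leads: Incumbent's best replies are V→E1, W→E2, X→E4, Y→E4, Z→E2; Entrant's induced payoffs 17, 5, 15, 12, 18; outcome (E2, Z), payoffs (16, 18).
Incumbent gets 20 moving first and 16 moving second, so Incumbent prefers to move first.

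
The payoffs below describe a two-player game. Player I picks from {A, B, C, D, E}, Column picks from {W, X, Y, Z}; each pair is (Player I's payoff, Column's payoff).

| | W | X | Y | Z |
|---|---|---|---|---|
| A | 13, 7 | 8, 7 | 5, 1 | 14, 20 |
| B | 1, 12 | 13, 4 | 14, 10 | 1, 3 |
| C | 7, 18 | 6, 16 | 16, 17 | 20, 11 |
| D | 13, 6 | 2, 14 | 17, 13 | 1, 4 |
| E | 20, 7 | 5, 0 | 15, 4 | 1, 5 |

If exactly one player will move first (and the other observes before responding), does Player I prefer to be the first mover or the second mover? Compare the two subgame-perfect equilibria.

first

If Player I leads: Column's best replies are A→Z, B→W, C→W, D→X, E→W; Player I's induced payoffs 14, 1, 7, 2, 20; outcome (E, W), payoffs (20, 7).
If Column leads: Player I's best replies are W→E, X→B, Y→D, Z→C; Column's induced payoffs 7, 4, 13, 11; outcome (D, Y), payoffs (17, 13).
Player I gets 20 moving first and 17 moving second, so Player I prefers to move first.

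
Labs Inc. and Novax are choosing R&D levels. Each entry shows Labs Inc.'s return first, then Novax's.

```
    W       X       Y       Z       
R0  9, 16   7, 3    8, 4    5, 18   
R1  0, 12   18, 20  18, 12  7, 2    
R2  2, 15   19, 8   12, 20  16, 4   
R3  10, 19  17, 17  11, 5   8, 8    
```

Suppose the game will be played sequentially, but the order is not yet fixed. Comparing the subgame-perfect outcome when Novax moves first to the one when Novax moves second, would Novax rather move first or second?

If Labs Inc. leads: Novax's best replies are R0→Z, R1→X, R2→Y, R3→W; Labs Inc.'s induced payoffs 5, 18, 12, 10; outcome (R1, X), payoffs (18, 20).
If Novax leads: Labs Inc.'s best replies are W→R3, X→R2, Y→R1, Z→R2; Novax's induced payoffs 19, 8, 12, 4; outcome (R3, W), payoffs (10, 19).
Novax gets 19 moving first and 20 moving second, so Novax prefers to move second.

second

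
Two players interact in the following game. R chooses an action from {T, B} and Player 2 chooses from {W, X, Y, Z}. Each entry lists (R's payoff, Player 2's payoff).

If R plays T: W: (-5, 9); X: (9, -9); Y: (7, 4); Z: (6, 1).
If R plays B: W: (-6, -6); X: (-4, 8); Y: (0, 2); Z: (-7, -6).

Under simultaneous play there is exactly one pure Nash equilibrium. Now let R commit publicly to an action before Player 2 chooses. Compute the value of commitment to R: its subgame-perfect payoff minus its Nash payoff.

Work backward from Player 2's decision.
- T: Player 2 compares 9, -9, 4, 1 and picks W; R would get -5.
- B: Player 2 compares -6, 8, 2, -6 and picks X; R would get -4.
R's induced payoffs are -5, -4, so R commits to B. Subgame-perfect outcome: (B, X) with payoffs (-4, 8).
For the simultaneous game, intersect best replies.
R's best replies: W→T; X→T; Y→T; Z→T.
Player 2's best replies: T→W; B→X.
The unique mutual best reply is (T, W), giving (-5, 9).
R's commitment gain: -4 − -5 = 1.

1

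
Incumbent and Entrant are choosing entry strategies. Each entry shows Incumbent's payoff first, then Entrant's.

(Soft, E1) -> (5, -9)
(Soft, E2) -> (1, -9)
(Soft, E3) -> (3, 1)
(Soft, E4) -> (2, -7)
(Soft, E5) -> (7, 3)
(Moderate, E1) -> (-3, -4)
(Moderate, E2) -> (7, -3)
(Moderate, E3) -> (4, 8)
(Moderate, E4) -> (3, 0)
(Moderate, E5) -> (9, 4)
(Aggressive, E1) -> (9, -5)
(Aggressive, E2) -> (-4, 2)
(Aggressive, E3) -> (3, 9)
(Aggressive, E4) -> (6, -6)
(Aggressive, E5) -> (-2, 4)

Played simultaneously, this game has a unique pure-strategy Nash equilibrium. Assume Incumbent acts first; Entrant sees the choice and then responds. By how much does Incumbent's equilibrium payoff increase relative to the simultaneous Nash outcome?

Backward induction with Incumbent moving first.
- Soft: BR = E5, leader payoff 7.
- Moderate: BR = E3, leader payoff 4.
- Aggressive: BR = E3, leader payoff 3.
Among 7, 4, 3, the best is 7 at Soft. Subgame-perfect outcome: (Soft, E5) with payoffs (7, 3).
Under simultaneous play:
Incumbent's best replies: E1→Aggressive; E2→Moderate; E3→Moderate; E4→Aggressive; E5→Moderate.
Entrant's best replies: Soft→E5; Moderate→E3; Aggressive→E3.
The unique mutual best reply is (Moderate, E3), giving (4, 8).
Incumbent's commitment gain: 7 − 4 = 3.

3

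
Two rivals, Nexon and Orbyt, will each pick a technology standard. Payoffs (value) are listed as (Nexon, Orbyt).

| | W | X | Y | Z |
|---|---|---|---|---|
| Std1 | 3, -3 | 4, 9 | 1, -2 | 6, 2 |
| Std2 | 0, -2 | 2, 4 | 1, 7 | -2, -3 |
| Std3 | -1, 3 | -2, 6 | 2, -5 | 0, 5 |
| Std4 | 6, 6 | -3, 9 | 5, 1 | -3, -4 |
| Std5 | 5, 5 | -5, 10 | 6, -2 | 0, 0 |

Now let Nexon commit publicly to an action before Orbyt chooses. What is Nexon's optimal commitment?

Orbyt best-responds to each possible Nexon move:
- Std1: Orbyt compares -3, 9, -2, 2 and picks X; Nexon would get 4.
- Std2: Orbyt compares -2, 4, 7, -3 and picks Y; Nexon would get 1.
- Std3: Orbyt compares 3, 6, -5, 5 and picks X; Nexon would get -2.
- Std4: Orbyt compares 6, 9, 1, -4 and picks X; Nexon would get -3.
- Std5: Orbyt compares 5, 10, -2, 0 and picks X; Nexon would get -5.
Among 4, 1, -2, -3, -5, the best is 4 at Std1. Subgame-perfect outcome: (Std1, X) with payoffs (4, 9).

Std1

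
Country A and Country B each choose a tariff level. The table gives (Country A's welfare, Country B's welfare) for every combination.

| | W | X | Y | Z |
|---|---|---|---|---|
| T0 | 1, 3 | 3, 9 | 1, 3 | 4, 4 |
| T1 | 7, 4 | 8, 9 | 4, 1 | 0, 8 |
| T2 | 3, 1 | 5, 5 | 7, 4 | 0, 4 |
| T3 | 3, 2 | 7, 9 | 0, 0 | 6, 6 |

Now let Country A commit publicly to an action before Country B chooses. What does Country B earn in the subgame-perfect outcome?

Backward induction with Country A moving first.
- T0: Country B compares 3, 9, 3, 4 and picks X; Country A would get 3.
- T1: Country B compares 4, 9, 1, 8 and picks X; Country A would get 8.
- T2: Country B compares 1, 5, 4, 4 and picks X; Country A would get 5.
- T3: Country B compares 2, 9, 0, 6 and picks X; Country A would get 7.
Country A's induced payoffs are 3, 8, 5, 7, so Country A commits to T1. Subgame-perfect outcome: (T1, X) with payoffs (8, 9).

9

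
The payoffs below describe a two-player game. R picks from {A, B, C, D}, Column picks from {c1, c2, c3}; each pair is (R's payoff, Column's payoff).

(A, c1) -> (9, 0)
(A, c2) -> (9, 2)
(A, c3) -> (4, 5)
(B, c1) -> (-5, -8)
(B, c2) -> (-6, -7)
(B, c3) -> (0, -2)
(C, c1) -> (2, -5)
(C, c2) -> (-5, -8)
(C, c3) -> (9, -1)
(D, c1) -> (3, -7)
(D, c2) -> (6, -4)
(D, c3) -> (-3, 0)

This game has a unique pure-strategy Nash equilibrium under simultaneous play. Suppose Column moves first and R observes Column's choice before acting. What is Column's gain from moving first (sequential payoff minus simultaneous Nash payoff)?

R best-responds to each possible Column move:
- c1 → R plays A (best of 9, -5, 2, 3); Column gets 0.
- c2 → R plays A (best of 9, -6, -5, 6); Column gets 2.
- c3 → R plays C (best of 4, 0, 9, -3); Column gets -1.
Among 0, 2, -1, the best is 2 at c2. Subgame-perfect outcome: (A, c2) with payoffs (9, 2).
For the simultaneous game, intersect best replies.
R's best replies: c1→A; c2→A; c3→C.
Column's best replies: A→c3; B→c3; C→c3; D→c3.
The unique mutual best reply is (C, c3), giving (9, -1).
Column's commitment gain: 2 − -1 = 3.

3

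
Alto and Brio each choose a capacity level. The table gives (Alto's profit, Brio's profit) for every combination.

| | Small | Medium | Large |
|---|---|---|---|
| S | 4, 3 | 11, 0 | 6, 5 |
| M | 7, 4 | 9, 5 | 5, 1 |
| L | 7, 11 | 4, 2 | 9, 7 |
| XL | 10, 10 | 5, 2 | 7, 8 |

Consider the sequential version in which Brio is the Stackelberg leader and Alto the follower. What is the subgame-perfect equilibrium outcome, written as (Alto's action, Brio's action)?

Work backward from Alto's decision.
- Small: BR = XL, leader payoff 10.
- Medium: BR = S, leader payoff 0.
- Large: BR = L, leader payoff 7.
Among 10, 0, 7, the best is 10 at Small. Subgame-perfect outcome: (XL, Small) with payoffs (10, 10).

(XL, Small)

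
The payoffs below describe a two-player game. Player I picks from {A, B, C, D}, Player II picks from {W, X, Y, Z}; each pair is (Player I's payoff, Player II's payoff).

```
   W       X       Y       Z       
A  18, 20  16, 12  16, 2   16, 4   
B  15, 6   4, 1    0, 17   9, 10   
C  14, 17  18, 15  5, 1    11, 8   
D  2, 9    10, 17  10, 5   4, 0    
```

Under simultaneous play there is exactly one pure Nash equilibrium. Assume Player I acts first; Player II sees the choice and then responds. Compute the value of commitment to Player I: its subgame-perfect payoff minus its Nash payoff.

0

Backward induction with Player I moving first.
- A → Player II plays W (best of 20, 12, 2, 4); Player I gets 18.
- B → Player II plays Y (best of 6, 1, 17, 10); Player I gets 0.
- C → Player II plays W (best of 17, 15, 1, 8); Player I gets 14.
- D → Player II plays X (best of 9, 17, 5, 0); Player I gets 10.
Maximizing over 18, 0, 14, 10, Player I chooses A. Subgame-perfect outcome: (A, W) with payoffs (18, 20).
Under simultaneous play:
Player I's best replies: W→A; X→C; Y→A; Z→A.
Player II's best replies: A→W; B→Y; C→W; D→X.
The unique mutual best reply is (A, W), giving (18, 20).
Player I's commitment gain: 18 − 18 = 0.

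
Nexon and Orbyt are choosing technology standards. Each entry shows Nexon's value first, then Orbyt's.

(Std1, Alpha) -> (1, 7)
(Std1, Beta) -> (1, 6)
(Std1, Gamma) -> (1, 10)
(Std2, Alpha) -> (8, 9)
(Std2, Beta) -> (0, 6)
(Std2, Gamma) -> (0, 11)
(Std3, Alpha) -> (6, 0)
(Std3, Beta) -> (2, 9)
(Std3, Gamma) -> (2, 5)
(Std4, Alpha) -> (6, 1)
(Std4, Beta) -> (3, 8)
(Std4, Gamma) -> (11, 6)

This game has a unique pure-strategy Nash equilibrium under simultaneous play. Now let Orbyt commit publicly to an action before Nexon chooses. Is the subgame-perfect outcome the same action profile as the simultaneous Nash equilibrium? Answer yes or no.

Solve by backward induction (Orbyt leads).
- Alpha: BR = Std2, leader payoff 9.
- Beta: BR = Std4, leader payoff 8.
- Gamma: BR = Std4, leader payoff 6.
Orbyt's induced payoffs are 9, 8, 6, so Orbyt commits to Alpha. Subgame-perfect outcome: (Std2, Alpha) with payoffs (8, 9).
Now find the simultaneous Nash equilibrium.
Nexon's best replies: Alpha→Std2; Beta→Std4; Gamma→Std4.
Orbyt's best replies: Std1→Gamma; Std2→Gamma; Std3→Beta; Std4→Beta.
Only (Std4, Beta) has each player best-responding; Nash payoffs (3, 8).
Sequential outcome (Std2, Alpha) differs from the Nash profile (Std4, Beta).

no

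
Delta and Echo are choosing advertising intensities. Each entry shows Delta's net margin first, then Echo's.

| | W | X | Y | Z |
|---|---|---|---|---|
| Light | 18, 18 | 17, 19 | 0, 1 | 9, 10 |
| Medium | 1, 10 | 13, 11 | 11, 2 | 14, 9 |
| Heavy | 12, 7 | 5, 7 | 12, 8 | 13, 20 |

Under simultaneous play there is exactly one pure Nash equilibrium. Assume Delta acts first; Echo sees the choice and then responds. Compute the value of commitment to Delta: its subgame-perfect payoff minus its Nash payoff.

0

Echo best-responds to each possible Delta move:
- Light → Echo plays X (best of 18, 19, 1, 10); Delta gets 17.
- Medium → Echo plays X (best of 10, 11, 2, 9); Delta gets 13.
- Heavy → Echo plays Z (best of 7, 7, 8, 20); Delta gets 13.
Maximizing over 17, 13, 13, Delta chooses Light. Subgame-perfect outcome: (Light, X) with payoffs (17, 19).
Now find the simultaneous Nash equilibrium.
Delta's best replies: W→Light; X→Light; Y→Heavy; Z→Medium.
Echo's best replies: Light→X; Medium→X; Heavy→Z.
Only (Light, X) has each player best-responding; Nash payoffs (17, 19).
Delta's commitment gain: 17 − 17 = 0.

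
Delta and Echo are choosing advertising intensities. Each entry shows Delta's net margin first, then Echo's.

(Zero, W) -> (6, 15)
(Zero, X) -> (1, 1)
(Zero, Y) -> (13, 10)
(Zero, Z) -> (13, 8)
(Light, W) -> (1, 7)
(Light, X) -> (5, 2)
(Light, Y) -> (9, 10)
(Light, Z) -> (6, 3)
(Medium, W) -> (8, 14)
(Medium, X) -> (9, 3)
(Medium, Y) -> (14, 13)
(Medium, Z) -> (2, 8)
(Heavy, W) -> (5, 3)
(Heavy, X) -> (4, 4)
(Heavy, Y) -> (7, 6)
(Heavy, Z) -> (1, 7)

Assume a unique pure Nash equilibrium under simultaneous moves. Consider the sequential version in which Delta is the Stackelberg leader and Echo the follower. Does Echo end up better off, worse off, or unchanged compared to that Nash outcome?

Work backward from Echo's decision.
- Zero: BR = W, leader payoff 6.
- Light: BR = Y, leader payoff 9.
- Medium: BR = W, leader payoff 8.
- Heavy: BR = Z, leader payoff 1.
Among 6, 9, 8, 1, the best is 9 at Light. Subgame-perfect outcome: (Light, Y) with payoffs (9, 10).
Now find the simultaneous Nash equilibrium.
Delta's best replies: W→Medium; X→Medium; Y→Medium; Z→Zero.
Echo's best replies: Zero→W; Light→Y; Medium→W; Heavy→Z.
Only (Medium, W) has each player best-responding; Nash payoffs (8, 14).
Echo earns 10 sequentially versus 14 at the Nash outcome: worse off.

worse off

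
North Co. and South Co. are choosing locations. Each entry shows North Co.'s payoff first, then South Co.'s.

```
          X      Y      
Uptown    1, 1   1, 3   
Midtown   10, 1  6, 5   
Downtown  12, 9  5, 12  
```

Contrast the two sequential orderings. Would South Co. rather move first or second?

If North Co. leads: South Co.'s best replies are Uptown→Y, Midtown→Y, Downtown→Y; North Co.'s induced payoffs 1, 6, 5; outcome (Midtown, Y), payoffs (6, 5).
If South Co. leads: North Co.'s best replies are X→Downtown, Y→Midtown; South Co.'s induced payoffs 9, 5; outcome (Downtown, X), payoffs (12, 9).
South Co. gets 9 moving first and 5 moving second, so South Co. prefers to move first.

first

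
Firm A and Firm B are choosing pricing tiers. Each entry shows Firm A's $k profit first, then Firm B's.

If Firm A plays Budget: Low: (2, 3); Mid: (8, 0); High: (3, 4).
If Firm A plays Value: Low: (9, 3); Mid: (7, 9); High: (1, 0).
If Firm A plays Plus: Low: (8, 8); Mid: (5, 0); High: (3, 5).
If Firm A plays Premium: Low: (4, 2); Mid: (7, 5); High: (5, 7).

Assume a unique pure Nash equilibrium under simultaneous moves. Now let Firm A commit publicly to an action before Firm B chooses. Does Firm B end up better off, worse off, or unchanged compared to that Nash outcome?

better off

Firm B best-responds to each possible Firm A move:
- Budget: Firm B compares 3, 0, 4 and picks High; Firm A would get 3.
- Value: Firm B compares 3, 9, 0 and picks Mid; Firm A would get 7.
- Plus: Firm B compares 8, 0, 5 and picks Low; Firm A would get 8.
- Premium: Firm B compares 2, 5, 7 and picks High; Firm A would get 5.
Among 3, 7, 8, 5, the best is 8 at Plus. Subgame-perfect outcome: (Plus, Low) with payoffs (8, 8).
Under simultaneous play:
Firm A's best replies: Low→Value; Mid→Budget; High→Premium.
Firm B's best replies: Budget→High; Value→Mid; Plus→Low; Premium→High.
The unique mutual best reply is (Premium, High), giving (5, 7).
Firm B earns 8 sequentially versus 7 at the Nash outcome: better off.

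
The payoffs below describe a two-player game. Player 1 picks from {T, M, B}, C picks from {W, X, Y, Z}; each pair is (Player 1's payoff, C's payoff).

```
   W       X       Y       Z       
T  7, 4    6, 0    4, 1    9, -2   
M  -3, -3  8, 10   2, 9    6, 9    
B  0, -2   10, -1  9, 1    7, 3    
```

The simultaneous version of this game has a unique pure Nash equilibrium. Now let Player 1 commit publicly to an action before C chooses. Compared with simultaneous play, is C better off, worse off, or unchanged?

better off

Work backward from C's decision.
- T → C plays W (best of 4, 0, 1, -2); Player 1 gets 7.
- M → C plays X (best of -3, 10, 9, 9); Player 1 gets 8.
- B → C plays Z (best of -2, -1, 1, 3); Player 1 gets 7.
Maximizing over 7, 8, 7, Player 1 chooses M. Subgame-perfect outcome: (M, X) with payoffs (8, 10).
Now find the simultaneous Nash equilibrium.
Player 1's best replies: W→T; X→B; Y→B; Z→T.
C's best replies: T→W; M→X; B→Z.
The unique mutual best reply is (T, W), giving (7, 4).
C earns 10 sequentially versus 4 at the Nash outcome: better off.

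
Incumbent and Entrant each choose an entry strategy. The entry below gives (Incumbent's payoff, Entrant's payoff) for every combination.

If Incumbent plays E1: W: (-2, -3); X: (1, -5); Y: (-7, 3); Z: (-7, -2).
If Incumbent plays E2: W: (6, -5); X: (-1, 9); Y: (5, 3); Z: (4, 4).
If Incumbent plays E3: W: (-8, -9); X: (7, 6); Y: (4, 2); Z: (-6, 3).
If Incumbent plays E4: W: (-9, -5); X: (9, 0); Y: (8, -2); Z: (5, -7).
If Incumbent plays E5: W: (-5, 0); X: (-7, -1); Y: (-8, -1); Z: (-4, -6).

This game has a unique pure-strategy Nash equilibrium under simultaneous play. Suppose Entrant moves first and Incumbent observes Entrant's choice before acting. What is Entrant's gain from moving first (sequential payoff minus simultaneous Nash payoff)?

0

Incumbent best-responds to each possible Entrant move:
- W: BR = E2, leader payoff -5.
- X: BR = E4, leader payoff 0.
- Y: BR = E4, leader payoff -2.
- Z: BR = E4, leader payoff -7.
Among -5, 0, -2, -7, the best is 0 at X. Subgame-perfect outcome: (E4, X) with payoffs (9, 0).
Now find the simultaneous Nash equilibrium.
Incumbent's best replies: W→E2; X→E4; Y→E4; Z→E4.
Entrant's best replies: E1→Y; E2→X; E3→X; E4→X; E5→W.
The unique mutual best reply is (E4, X), giving (9, 0).
Entrant's commitment gain: 0 − 0 = 0.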